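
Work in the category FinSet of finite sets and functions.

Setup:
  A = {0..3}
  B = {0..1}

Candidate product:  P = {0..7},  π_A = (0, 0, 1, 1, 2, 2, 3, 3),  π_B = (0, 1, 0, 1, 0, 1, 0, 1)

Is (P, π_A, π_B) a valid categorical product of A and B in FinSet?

Answer: VALID PRODUCT

Work:
|A|·|B| = 4·2 = 8;  |P| = 8
Check the pairing map k ↦ (π_A(k), π_B(k)):
  0 ↦ (0,0)
  1 ↦ (0,1)
  2 ↦ (1,0)
  3 ↦ (1,1)
  4 ↦ (2,0)
  5 ↦ (2,1)
  6 ↦ (3,0)
  7 ↦ (3,1)
distinct pairs in image: 8 / 8 needed
  → bijection onto A×B; projections well-typed.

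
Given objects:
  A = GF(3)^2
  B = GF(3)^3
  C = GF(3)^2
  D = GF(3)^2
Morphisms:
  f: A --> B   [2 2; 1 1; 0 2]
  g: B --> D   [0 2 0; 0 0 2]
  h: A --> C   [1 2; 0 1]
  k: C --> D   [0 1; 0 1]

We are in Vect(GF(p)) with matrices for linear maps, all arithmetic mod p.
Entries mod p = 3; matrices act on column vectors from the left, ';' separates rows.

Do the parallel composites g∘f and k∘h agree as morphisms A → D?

Answer: DOES NOT COMMUTE

Derivation:
1) trace f;g:
  e0=⟨1,0⟩ f-->⟨2,1,0⟩ g-->⟨2,0⟩
  e1=⟨0,1⟩ f-->⟨2,1,2⟩ g-->⟨2,1⟩
  result₁ = [2 2; 0 1]
2) trace h;k:
  e0=⟨1,0⟩ h-->⟨1,0⟩ k-->⟨0,0⟩
  e1=⟨0,1⟩ h-->⟨2,1⟩ k-->⟨1,1⟩
  result₂ = [0 1; 0 1]
Equal? NO — does not commute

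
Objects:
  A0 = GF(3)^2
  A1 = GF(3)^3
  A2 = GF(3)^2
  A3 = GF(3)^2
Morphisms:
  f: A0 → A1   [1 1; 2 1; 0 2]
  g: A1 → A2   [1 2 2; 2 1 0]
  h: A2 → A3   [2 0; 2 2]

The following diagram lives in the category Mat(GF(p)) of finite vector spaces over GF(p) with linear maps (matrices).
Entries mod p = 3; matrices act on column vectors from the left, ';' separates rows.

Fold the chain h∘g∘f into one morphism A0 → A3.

Answer: [1 2; 0 2]

Trace:
  e0=⟨1,0⟩ f→⟨1,2,0⟩ g→⟨2,1⟩ h→⟨1,0⟩
  e1=⟨0,1⟩ f→⟨1,1,2⟩ g→⟨1,0⟩ h→⟨2,2⟩
result: [1 2; 0 2]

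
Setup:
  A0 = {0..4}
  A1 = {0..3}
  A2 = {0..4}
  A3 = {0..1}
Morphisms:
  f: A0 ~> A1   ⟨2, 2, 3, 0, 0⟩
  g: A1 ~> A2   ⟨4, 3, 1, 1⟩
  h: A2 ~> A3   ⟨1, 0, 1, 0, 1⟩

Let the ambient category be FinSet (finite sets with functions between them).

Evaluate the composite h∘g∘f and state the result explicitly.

  0 f~>2 g~>1 h~>0
  1 f~>2 g~>1 h~>0
  2 f~>3 g~>1 h~>0
  3 f~>0 g~>4 h~>1
  4 f~>0 g~>4 h~>1
composite: ⟨0, 0, 0, 1, 1⟩

Answer: ⟨0, 0, 0, 1, 1⟩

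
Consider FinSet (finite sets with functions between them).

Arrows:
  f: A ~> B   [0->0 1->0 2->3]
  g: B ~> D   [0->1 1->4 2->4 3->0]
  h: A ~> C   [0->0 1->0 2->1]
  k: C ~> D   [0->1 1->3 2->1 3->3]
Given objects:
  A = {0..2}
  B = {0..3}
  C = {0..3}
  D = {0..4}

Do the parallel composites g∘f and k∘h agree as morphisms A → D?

Answer: DOES NOT COMMUTE

Trace:
1) trace f;g:
  0 f~>0 g~>1
  1 f~>0 g~>1
  2 f~>3 g~>0
  ⟦path⟧₁ = [0->1 1->1 2->0]
2) trace h;k:
  0 h~>0 k~>1
  1 h~>0 k~>1
  2 h~>1 k~>3
  ⟦path⟧₂ = [0->1 1->1 2->3]
Equal? differ; not commutative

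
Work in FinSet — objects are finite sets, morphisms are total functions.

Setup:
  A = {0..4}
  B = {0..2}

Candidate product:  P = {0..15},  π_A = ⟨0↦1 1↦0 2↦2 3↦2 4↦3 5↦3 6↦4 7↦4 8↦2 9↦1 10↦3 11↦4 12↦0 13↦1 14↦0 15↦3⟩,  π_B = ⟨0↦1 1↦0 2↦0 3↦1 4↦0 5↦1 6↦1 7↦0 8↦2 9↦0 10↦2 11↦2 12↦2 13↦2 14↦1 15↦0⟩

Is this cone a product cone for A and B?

|A|·|B| = 5·3 = 15;  |P| = 16
  → cardinalities differ; no bijection possible.

Answer: NOT A VALID PRODUCT — |P|=16 ≠ |A|·|B|=15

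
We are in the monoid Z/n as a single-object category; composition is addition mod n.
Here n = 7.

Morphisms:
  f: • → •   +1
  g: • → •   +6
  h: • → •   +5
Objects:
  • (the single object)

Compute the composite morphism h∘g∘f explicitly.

  0 +1≡1 +6≡0 +5≡5  (mod 7)
result: +5

Answer: +5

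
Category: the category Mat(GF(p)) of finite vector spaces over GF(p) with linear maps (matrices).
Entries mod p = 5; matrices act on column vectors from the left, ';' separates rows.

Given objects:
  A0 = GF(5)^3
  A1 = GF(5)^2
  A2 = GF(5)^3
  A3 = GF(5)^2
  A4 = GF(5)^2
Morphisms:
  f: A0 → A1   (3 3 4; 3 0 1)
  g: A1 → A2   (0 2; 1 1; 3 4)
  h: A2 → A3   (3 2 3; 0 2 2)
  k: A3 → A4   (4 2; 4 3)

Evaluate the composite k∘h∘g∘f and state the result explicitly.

Answer: (0 0 0; 4 4 2)

Derivation:
  e0=⟨1,0,0⟩ f→⟨3,3⟩ g→⟨1,1,1⟩ h→⟨3,4⟩ k→⟨0,4⟩
  e1=⟨0,1,0⟩ f→⟨3,0⟩ g→⟨0,3,4⟩ h→⟨3,4⟩ k→⟨0,4⟩
  e2=⟨0,0,1⟩ f→⟨4,1⟩ g→⟨2,0,1⟩ h→⟨4,2⟩ k→⟨0,2⟩
composite: (0 0 0; 4 4 2)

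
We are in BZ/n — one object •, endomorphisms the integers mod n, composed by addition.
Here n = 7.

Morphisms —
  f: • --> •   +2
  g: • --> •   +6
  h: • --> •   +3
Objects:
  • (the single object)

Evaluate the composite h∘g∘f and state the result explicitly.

  0 +2≡2 +6≡1 +3≡4  (mod 7)
⟦path⟧: +4

Answer: +4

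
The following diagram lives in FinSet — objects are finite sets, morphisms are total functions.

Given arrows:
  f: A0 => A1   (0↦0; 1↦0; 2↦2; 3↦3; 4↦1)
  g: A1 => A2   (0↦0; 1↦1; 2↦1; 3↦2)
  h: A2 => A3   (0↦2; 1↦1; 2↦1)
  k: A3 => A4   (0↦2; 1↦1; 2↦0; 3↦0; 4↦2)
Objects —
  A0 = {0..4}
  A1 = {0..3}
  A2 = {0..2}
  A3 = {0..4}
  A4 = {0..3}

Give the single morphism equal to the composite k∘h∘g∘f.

  0 f=>0 g=>0 h=>2 k=>0
  1 f=>0 g=>0 h=>2 k=>0
  2 f=>2 g=>1 h=>1 k=>1
  3 f=>3 g=>2 h=>1 k=>1
  4 f=>1 g=>1 h=>1 k=>1
⟦path⟧: (0↦0; 1↦0; 2↦1; 3↦1; 4↦1)

Answer: (0↦0; 1↦0; 2↦1; 3↦1; 4↦1)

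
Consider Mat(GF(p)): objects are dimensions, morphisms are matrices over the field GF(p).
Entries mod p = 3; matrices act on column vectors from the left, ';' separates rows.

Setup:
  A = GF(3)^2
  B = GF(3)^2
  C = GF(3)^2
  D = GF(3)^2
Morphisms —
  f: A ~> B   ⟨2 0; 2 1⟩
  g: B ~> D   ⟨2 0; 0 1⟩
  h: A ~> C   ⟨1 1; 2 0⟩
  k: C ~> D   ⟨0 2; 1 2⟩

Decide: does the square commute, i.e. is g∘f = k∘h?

Path 1 = f;g:
  e0=⟨1,0⟩ f~>⟨2,2⟩ g~>⟨1,2⟩
  e1=⟨0,1⟩ f~>⟨0,1⟩ g~>⟨0,1⟩
  ⟦path⟧₁ = ⟨1 0; 2 1⟩
Path 2 = h;k:
  e0=⟨1,0⟩ h~>⟨1,2⟩ k~>⟨1,2⟩
  e1=⟨0,1⟩ h~>⟨1,0⟩ k~>⟨0,1⟩
  ⟦path⟧₂ = ⟨1 0; 2 1⟩
Equal? YES — commutes

Answer: COMMUTES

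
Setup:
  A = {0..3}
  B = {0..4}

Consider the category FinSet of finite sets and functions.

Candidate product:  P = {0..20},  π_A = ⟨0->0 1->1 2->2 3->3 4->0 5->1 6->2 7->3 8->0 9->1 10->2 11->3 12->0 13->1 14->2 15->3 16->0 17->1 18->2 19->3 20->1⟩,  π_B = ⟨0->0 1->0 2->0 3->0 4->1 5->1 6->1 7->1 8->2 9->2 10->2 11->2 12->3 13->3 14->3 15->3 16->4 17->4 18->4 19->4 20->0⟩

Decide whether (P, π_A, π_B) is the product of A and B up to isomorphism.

|A|·|B| = 4·5 = 20;  |P| = 21
  → cardinalities differ; no bijection possible.

Answer: NOT A VALID PRODUCT — |P|=21 ≠ |A|·|B|=20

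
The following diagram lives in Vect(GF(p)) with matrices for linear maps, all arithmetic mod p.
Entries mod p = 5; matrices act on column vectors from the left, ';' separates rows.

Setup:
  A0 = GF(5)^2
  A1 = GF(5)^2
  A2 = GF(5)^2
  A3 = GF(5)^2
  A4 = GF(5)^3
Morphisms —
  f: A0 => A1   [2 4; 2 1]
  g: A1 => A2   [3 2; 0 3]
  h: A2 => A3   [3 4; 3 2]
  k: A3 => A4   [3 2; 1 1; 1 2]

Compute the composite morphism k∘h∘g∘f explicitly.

  e0=[1,0] f=>[2,2] g=>[0,1] h=>[4,2] k=>[1,1,3]
  e1=[0,1] f=>[4,1] g=>[4,3] h=>[4,3] k=>[3,2,0]
⟦path⟧: [1 3; 1 2; 3 0]

Answer: [1 3; 1 2; 3 0]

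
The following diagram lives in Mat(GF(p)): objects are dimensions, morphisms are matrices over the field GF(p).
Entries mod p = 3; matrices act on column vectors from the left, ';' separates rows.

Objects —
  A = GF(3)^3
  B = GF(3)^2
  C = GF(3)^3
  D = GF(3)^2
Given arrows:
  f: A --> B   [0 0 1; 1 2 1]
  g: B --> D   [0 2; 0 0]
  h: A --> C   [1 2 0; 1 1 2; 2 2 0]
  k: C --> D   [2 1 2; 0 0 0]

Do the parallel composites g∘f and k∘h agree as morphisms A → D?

Answer: DOES NOT COMMUTE

Work:
Along f;g (path 1):
  e0=[1,0,0] f-->[0,1] g-->[2,0]
  e1=[0,1,0] f-->[0,2] g-->[1,0]
  e2=[0,0,1] f-->[1,1] g-->[2,0]
  composite₁ = [2 1 2; 0 0 0]
Along h;k (path 2):
  e0=[1,0,0] h-->[1,1,2] k-->[1,0]
  e1=[0,1,0] h-->[2,1,2] k-->[0,0]
  e2=[0,0,1] h-->[0,2,0] k-->[2,0]
  composite₂ = [1 0 2; 0 0 0]
Equal? differ; not commutative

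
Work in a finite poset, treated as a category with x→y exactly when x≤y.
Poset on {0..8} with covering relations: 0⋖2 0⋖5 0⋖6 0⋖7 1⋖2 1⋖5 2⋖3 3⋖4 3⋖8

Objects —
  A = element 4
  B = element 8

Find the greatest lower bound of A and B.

Answer: A∧B = 3

Trace:
Lower bounds of A=4 and B=8: {0,1,2,3}
  0 <= 3
  1 <= 3
  2 <= 3
  3 <= 3
glb = 3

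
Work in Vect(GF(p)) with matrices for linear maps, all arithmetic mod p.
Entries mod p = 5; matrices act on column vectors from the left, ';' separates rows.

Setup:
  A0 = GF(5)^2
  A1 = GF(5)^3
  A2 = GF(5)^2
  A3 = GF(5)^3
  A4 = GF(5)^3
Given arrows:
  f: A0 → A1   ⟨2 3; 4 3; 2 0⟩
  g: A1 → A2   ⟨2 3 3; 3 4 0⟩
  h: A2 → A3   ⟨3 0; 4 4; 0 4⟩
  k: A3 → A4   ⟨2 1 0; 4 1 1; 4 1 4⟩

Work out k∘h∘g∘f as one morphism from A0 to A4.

  e0=[1,0] f→[2,4,2] g→[2,2] h→[1,1,3] k→[3,3,2]
  e1=[0,1] f→[3,3,0] g→[0,1] h→[0,4,4] k→[4,3,0]
⟦path⟧: ⟨3 4; 3 3; 2 0⟩

Answer: ⟨3 4; 3 3; 2 0⟩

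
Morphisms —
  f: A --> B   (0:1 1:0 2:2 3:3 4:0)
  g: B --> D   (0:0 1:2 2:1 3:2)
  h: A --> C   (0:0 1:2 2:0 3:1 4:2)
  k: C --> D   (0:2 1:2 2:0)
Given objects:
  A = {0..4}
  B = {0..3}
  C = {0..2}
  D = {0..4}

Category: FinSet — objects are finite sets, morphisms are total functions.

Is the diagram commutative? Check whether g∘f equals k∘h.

1) trace f;g:
  0 f-->1 g-->2
  1 f-->0 g-->0
  2 f-->2 g-->1
  3 f-->3 g-->2
  4 f-->0 g-->0
  composite₁ = (0:2 1:0 2:1 3:2 4:0)
2) trace h;k:
  0 h-->0 k-->2
  1 h-->2 k-->0
  2 h-->0 k-->2
  3 h-->1 k-->2
  4 h-->2 k-->0
  composite₂ = (0:2 1:0 2:2 3:2 4:0)
Equal? distinct morphisms ✗

Answer: DOES NOT COMMUTE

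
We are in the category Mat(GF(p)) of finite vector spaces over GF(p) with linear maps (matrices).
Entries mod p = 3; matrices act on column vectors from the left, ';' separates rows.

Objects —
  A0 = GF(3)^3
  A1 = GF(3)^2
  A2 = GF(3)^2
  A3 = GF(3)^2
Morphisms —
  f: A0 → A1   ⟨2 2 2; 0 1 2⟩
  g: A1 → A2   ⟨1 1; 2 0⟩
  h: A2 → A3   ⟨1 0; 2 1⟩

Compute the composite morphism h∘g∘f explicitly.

  e0=⟨1,0,0⟩ f→⟨2,0⟩ g→⟨2,1⟩ h→⟨2,2⟩
  e1=⟨0,1,0⟩ f→⟨2,1⟩ g→⟨0,1⟩ h→⟨0,1⟩
  e2=⟨0,0,1⟩ f→⟨2,2⟩ g→⟨1,1⟩ h→⟨1,0⟩
composite: ⟨2 0 1; 2 1 0⟩

Answer: ⟨2 0 1; 2 1 0⟩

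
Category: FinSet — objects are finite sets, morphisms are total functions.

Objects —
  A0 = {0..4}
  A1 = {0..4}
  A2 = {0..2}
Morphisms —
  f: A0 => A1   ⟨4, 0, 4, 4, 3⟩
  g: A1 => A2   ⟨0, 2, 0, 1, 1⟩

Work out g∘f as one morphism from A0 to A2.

Answer: ⟨1, 0, 1, 1, 1⟩

Work:
  0 f=>4 g=>1
  1 f=>0 g=>0
  2 f=>4 g=>1
  3 f=>4 g=>1
  4 f=>3 g=>1
composite: ⟨1, 0, 1, 1, 1⟩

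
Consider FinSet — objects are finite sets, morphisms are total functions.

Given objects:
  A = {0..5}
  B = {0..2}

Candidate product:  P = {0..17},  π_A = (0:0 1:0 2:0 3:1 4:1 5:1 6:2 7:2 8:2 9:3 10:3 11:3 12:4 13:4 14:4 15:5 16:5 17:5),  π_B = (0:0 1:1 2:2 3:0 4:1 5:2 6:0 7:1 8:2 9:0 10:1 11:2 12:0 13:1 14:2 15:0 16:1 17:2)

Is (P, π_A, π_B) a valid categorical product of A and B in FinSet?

|A|·|B| = 6·3 = 18;  |P| = 18
Check the pairing map k ↦ (π_A(k), π_B(k)):
  0 : (0,0)
  1 : (0,1)
  2 : (0,2)
  3 : (1,0)
  4 : (1,1)
  5 : (1,2)
  6 : (2,0)
  7 : (2,1)
  8 : (2,2)
  9 : (3,0)
  10 : (3,1)
  11 : (3,2)
  12 : (4,0)
  13 : (4,1)
  14 : (4,2)
  15 : (5,0)
  16 : (5,1)
  17 : (5,2)
distinct pairs in image: 18 / 18 needed
  → bijection onto A×B; projections well-typed.

Answer: VALID PRODUCT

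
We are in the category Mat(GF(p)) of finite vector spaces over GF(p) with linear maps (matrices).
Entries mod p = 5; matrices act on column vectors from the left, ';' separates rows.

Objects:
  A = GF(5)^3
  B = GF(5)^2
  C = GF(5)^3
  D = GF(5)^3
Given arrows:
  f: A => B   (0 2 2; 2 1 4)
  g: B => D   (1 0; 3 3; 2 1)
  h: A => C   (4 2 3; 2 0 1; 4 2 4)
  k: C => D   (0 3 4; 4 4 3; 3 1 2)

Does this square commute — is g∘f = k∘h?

1) trace f;g:
  e0=[1,0,0] f=>[0,2] g=>[0,1,2]
  e1=[0,1,0] f=>[2,1] g=>[2,4,0]
  e2=[0,0,1] f=>[2,4] g=>[2,3,3]
  result₁ = (0 2 2; 1 4 3; 2 0 3)
2) trace h;k:
  e0=[1,0,0] h=>[4,2,4] k=>[2,1,2]
  e1=[0,1,0] h=>[2,0,2] k=>[3,4,0]
  e2=[0,0,1] h=>[3,1,4] k=>[4,3,3]
  result₂ = (2 3 4; 1 4 3; 2 0 3)
Equal? distinct morphisms ✗

Answer: DOES NOT COMMUTE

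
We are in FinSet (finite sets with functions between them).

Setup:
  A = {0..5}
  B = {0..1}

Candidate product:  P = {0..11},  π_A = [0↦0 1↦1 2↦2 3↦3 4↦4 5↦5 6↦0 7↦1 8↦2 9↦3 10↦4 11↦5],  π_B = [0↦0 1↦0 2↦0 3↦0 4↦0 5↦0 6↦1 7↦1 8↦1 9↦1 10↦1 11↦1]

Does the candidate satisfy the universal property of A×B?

|A|·|B| = 6·2 = 12;  |P| = 12
Check the pairing map k ↦ (π_A(k), π_B(k)):
  0 ↦ (0,0)
  1 ↦ (1,0)
  2 ↦ (2,0)
  3 ↦ (3,0)
  4 ↦ (4,0)
  5 ↦ (5,0)
  6 ↦ (0,1)
  7 ↦ (1,1)
  8 ↦ (2,1)
  9 ↦ (3,1)
  10 ↦ (4,1)
  11 ↦ (5,1)
distinct pairs in image: 12 / 12 needed
  → bijection onto A×B; projections well-typed.

Answer: VALID PRODUCT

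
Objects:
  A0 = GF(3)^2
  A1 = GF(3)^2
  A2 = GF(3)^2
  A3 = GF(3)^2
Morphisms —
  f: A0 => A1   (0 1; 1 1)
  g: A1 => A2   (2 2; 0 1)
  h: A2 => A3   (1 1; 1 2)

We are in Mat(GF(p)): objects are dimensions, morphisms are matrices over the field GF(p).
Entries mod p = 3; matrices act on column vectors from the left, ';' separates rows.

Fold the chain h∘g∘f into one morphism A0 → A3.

  e0=(1,0) f=>(0,1) g=>(2,1) h=>(0,1)
  e1=(0,1) f=>(1,1) g=>(1,1) h=>(2,0)
composite: (0 2; 1 0)

Answer: (0 2; 1 0)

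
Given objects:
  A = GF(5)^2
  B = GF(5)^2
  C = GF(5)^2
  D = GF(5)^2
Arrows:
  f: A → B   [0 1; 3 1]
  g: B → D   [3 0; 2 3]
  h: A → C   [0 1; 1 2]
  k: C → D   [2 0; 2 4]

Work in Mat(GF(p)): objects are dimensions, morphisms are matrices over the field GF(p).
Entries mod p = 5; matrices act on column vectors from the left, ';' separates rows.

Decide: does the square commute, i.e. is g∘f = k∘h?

Answer: DOES NOT COMMUTE

Trace:
Path 1 = f;g:
  e0=[1,0] f→[0,3] g→[0,4]
  e1=[0,1] f→[1,1] g→[3,0]
  composite₁ = [0 3; 4 0]
Path 2 = h;k:
  e0=[1,0] h→[0,1] k→[0,4]
  e1=[0,1] h→[1,2] k→[2,0]
  composite₂ = [0 2; 4 0]
Equal? NO — does not commute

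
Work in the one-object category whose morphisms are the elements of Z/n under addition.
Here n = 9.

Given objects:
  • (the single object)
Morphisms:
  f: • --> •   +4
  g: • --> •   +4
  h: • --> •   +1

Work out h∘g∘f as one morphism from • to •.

Answer: +0

Derivation:
  0 +4≡4 +4≡8 +1≡0  (mod 9)
⟦path⟧: +0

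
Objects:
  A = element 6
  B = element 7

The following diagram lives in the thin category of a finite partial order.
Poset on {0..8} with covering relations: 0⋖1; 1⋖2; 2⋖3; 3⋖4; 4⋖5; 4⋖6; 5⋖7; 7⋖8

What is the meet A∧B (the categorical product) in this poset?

Answer: A∧B = 4

Trace:
{x : x⊑A ∧ x⊑B} = {0,1,2,3,4}  (A=6, B=7)
  0 ⊑ 4
  1 ⊑ 4
  2 ⊑ 4
  3 ⊑ 4
  4 ⊑ 4
glb = 4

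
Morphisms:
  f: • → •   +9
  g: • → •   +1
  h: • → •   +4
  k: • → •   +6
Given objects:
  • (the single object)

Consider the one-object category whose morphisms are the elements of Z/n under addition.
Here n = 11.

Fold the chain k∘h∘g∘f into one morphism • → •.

Answer: +9

Work:
  0 +9≡9 +1≡10 +4≡3 +6≡9  (mod 11)
⟦path⟧: +9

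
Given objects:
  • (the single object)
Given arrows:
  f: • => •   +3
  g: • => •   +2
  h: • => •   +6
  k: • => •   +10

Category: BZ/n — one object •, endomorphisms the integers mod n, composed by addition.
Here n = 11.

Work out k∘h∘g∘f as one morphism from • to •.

Answer: +10

Derivation:
  0 +3≡3 +2≡5 +6≡0 +10≡10  (mod 11)
⟦path⟧: +10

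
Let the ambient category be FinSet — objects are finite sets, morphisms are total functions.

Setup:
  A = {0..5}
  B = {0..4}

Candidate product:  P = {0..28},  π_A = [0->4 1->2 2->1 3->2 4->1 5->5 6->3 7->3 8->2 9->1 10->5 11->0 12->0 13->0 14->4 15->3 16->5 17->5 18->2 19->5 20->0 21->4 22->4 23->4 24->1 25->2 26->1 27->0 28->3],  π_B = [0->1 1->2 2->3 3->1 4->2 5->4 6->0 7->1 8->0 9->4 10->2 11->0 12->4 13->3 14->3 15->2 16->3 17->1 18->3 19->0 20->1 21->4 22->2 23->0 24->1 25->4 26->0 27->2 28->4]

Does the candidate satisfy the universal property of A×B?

|A|·|B| = 6·5 = 30;  |P| = 29
  → cardinalities differ; no bijection possible.

Answer: NOT A VALID PRODUCT — |P|=29 ≠ |A|·|B|=30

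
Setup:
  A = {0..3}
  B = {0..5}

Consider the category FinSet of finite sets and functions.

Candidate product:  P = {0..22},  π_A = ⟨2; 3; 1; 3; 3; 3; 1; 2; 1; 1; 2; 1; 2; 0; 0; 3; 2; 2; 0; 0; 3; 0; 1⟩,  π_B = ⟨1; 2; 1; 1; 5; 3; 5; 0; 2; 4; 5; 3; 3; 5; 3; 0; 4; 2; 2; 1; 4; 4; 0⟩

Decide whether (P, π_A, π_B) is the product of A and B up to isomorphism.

|A|·|B| = 4·6 = 24;  |P| = 23
  → cardinalities differ; no bijection possible.

Answer: NOT A VALID PRODUCT — |P|=23 ≠ |A|·|B|=24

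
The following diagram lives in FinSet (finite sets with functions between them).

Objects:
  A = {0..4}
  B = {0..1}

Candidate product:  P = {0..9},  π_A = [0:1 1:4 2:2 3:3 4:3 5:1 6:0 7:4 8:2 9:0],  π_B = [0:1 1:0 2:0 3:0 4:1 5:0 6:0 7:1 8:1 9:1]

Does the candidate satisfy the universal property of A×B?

|A|·|B| = 5·2 = 10;  |P| = 10
Check the pairing map k ↦ (π_A(k), π_B(k)):
  0 : (1,1)
  1 : (4,0)
  2 : (2,0)
  3 : (3,0)
  4 : (3,1)
  5 : (1,0)
  6 : (0,0)
  7 : (4,1)
  8 : (2,1)
  9 : (0,1)
distinct pairs in image: 10 / 10 needed
  → bijection onto A×B; projections well-typed.

Answer: VALID PRODUCT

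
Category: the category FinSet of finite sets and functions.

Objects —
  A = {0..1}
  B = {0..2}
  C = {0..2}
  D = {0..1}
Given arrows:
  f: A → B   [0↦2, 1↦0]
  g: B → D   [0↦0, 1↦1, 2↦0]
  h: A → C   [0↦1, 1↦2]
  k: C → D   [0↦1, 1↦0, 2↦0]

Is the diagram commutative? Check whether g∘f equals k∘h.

Answer: COMMUTES

Trace:
1) trace f;g:
  0 f→2 g→0
  1 f→0 g→0
  result₁ = [0↦0, 1↦0]
2) trace h;k:
  0 h→1 k→0
  1 h→2 k→0
  result₂ = [0↦0, 1↦0]
Equal? YES — commutes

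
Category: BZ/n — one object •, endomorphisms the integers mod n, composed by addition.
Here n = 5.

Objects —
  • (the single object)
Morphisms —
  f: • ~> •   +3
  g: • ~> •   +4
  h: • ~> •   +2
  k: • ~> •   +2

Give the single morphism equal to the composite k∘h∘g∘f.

  0 +3≡3 +4≡2 +2≡4 +2≡1  (mod 5)
result: +1

Answer: +1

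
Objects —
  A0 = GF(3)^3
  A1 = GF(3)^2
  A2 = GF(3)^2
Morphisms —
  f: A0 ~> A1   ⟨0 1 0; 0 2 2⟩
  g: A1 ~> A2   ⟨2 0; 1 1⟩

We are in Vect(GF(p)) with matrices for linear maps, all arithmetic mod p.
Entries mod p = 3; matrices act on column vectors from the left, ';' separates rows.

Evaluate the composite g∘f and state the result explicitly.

Answer: ⟨0 2 0; 0 0 2⟩

Trace:
  e0=⟨1,0,0⟩ f~>⟨0,0⟩ g~>⟨0,0⟩
  e1=⟨0,1,0⟩ f~>⟨1,2⟩ g~>⟨2,0⟩
  e2=⟨0,0,1⟩ f~>⟨0,2⟩ g~>⟨0,2⟩
result: ⟨0 2 0; 0 0 2⟩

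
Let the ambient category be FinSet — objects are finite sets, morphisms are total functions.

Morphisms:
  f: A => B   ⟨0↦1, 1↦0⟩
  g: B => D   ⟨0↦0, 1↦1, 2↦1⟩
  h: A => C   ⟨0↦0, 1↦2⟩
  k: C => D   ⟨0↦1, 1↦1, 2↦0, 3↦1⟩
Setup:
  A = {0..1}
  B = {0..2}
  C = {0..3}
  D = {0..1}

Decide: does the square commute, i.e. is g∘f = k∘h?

Answer: COMMUTES

Derivation:
Along f;g (path 1):
  0 f=>1 g=>1
  1 f=>0 g=>0
  ⟦path⟧₁ = ⟨0↦1, 1↦0⟩
Along h;k (path 2):
  0 h=>0 k=>1
  1 h=>2 k=>0
  ⟦path⟧₂ = ⟨0↦1, 1↦0⟩
Equal? same morphism ✓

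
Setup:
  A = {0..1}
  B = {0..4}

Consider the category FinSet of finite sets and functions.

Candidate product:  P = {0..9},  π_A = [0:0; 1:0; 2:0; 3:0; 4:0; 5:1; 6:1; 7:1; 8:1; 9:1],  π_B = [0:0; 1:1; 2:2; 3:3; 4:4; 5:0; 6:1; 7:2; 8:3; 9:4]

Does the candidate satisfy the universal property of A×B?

Answer: VALID PRODUCT

Work:
|A|·|B| = 2·5 = 10;  |P| = 10
Check the pairing map k ↦ (π_A(k), π_B(k)):
  0 : (0,0)
  1 : (0,1)
  2 : (0,2)
  3 : (0,3)
  4 : (0,4)
  5 : (1,0)
  6 : (1,1)
  7 : (1,2)
  8 : (1,3)
  9 : (1,4)
distinct pairs in image: 10 / 10 needed
  → bijection onto A×B; projections well-typed.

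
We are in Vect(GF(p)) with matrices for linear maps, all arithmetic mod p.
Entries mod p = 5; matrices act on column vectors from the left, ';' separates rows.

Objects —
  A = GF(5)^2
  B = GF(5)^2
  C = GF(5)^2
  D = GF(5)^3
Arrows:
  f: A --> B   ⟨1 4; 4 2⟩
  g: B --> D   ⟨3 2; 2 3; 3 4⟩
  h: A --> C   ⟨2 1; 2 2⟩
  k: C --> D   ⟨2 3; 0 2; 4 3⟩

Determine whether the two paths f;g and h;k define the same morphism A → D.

Answer: DOES NOT COMMUTE

Derivation:
Path 1 = f;g:
  e0=(1,0) f-->(1,4) g-->(1,4,4)
  e1=(0,1) f-->(4,2) g-->(1,4,0)
  ⟦path⟧₁ = ⟨1 1; 4 4; 4 0⟩
Path 2 = h;k:
  e0=(1,0) h-->(2,2) k-->(0,4,4)
  e1=(0,1) h-->(1,2) k-->(3,4,0)
  ⟦path⟧₂ = ⟨0 3; 4 4; 4 0⟩
Equal? NO — does not commute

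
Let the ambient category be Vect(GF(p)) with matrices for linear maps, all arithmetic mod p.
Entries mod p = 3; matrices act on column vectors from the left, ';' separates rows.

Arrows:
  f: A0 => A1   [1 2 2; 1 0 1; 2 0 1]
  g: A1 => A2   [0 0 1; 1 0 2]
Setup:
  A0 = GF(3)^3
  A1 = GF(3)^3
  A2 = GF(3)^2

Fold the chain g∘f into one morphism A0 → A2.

  e0=⟨1,0,0⟩ f=>⟨1,1,2⟩ g=>⟨2,2⟩
  e1=⟨0,1,0⟩ f=>⟨2,0,0⟩ g=>⟨0,2⟩
  e2=⟨0,0,1⟩ f=>⟨2,1,1⟩ g=>⟨1,1⟩
composite: [2 0 1; 2 2 1]

Answer: [2 0 1; 2 2 1]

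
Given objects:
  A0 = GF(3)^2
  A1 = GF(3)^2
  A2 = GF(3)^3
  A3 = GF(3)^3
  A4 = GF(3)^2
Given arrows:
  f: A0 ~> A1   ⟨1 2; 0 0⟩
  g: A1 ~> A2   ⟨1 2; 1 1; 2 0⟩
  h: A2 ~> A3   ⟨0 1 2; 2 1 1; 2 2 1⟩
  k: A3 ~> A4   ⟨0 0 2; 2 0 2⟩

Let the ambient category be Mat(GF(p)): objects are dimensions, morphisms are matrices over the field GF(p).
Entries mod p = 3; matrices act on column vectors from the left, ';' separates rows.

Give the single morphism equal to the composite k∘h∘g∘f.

  e0=⟨1,0⟩ f~>⟨1,0⟩ g~>⟨1,1,2⟩ h~>⟨2,2,0⟩ k~>⟨0,1⟩
  e1=⟨0,1⟩ f~>⟨2,0⟩ g~>⟨2,2,1⟩ h~>⟨1,1,0⟩ k~>⟨0,2⟩
result: ⟨0 0; 1 2⟩

Answer: ⟨0 0; 1 2⟩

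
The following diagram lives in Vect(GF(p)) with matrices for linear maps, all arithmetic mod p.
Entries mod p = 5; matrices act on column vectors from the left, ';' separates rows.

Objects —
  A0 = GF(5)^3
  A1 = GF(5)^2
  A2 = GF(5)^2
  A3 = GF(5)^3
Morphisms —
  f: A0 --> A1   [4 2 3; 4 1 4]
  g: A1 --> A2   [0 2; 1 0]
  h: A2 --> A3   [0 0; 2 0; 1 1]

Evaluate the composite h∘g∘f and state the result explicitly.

Answer: [0 0 0; 1 4 1; 2 4 1]

Trace:
  e0=[1,0,0] f-->[4,4] g-->[3,4] h-->[0,1,2]
  e1=[0,1,0] f-->[2,1] g-->[2,2] h-->[0,4,4]
  e2=[0,0,1] f-->[3,4] g-->[3,3] h-->[0,1,1]
⟦path⟧: [0 0 0; 1 4 1; 2 4 1]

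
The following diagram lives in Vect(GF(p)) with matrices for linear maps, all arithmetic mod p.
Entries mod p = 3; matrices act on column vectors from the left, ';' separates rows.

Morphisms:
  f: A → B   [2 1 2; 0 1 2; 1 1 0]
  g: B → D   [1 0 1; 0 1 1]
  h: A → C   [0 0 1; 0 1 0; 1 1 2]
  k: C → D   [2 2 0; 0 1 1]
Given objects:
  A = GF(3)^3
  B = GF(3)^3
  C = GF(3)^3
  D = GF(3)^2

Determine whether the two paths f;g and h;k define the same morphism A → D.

Along f;g (path 1):
  e0=(1,0,0) f→(2,0,1) g→(0,1)
  e1=(0,1,0) f→(1,1,1) g→(2,2)
  e2=(0,0,1) f→(2,2,0) g→(2,2)
  result₁ = [0 2 2; 1 2 2]
Along h;k (path 2):
  e0=(1,0,0) h→(0,0,1) k→(0,1)
  e1=(0,1,0) h→(0,1,1) k→(2,2)
  e2=(0,0,1) h→(1,0,2) k→(2,2)
  result₂ = [0 2 2; 1 2 2]
Equal? YES — commutes

Answer: COMMUTES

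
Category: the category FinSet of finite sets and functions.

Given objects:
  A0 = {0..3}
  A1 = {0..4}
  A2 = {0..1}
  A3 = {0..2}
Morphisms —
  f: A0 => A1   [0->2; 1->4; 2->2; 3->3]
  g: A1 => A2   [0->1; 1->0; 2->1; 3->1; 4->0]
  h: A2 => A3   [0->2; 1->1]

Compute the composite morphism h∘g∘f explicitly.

Answer: [0->1; 1->2; 2->1; 3->1]

Derivation:
  0 f=>2 g=>1 h=>1
  1 f=>4 g=>0 h=>2
  2 f=>2 g=>1 h=>1
  3 f=>3 g=>1 h=>1
result: [0->1; 1->2; 2->1; 3->1]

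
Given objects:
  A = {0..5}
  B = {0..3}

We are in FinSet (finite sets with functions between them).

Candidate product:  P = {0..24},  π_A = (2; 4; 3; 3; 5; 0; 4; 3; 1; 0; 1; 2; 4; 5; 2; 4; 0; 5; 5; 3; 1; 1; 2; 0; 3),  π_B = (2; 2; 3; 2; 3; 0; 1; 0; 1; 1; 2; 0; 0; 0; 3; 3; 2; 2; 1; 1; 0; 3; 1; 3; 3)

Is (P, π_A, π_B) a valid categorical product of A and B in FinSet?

Answer: NOT A VALID PRODUCT — |P|=25 ≠ |A|·|B|=24

Work:
|A|·|B| = 6·4 = 24;  |P| = 25
  → cardinalities differ; no bijection possible.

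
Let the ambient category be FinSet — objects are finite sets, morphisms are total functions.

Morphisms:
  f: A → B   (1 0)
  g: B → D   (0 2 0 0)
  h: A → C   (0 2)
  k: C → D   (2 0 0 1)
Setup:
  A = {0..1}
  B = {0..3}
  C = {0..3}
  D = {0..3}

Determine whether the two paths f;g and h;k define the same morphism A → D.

Path 1 = f;g:
  0 f→1 g→2
  1 f→0 g→0
  ⟦path⟧₁ = (2 0)
Path 2 = h;k:
  0 h→0 k→2
  1 h→2 k→0
  ⟦path⟧₂ = (2 0)
Equal? YES — commutes

Answer: COMMUTES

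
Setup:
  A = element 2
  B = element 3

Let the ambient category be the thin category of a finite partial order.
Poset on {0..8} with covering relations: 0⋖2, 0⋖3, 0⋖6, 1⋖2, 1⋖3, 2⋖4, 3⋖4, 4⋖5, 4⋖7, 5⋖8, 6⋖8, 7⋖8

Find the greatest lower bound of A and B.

Common predecessors of 2,3: {0,1}
  maximal lower bounds 0 and 1 are incomparable: neither 0<=1 nor 1<=0
→ no greatest lower bound exists

Answer: NO MEET EXISTS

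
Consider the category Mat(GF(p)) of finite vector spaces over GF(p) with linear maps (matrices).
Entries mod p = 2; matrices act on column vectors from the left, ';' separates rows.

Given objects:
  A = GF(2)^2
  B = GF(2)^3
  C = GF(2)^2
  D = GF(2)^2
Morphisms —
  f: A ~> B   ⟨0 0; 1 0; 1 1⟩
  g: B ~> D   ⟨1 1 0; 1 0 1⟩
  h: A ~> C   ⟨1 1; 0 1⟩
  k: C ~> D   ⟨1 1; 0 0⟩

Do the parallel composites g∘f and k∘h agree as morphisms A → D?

Answer: DOES NOT COMMUTE

Work:
1) trace f;g:
  e0=⟨1,0⟩ f~>⟨0,1,1⟩ g~>⟨1,1⟩
  e1=⟨0,1⟩ f~>⟨0,0,1⟩ g~>⟨0,1⟩
  result₁ = ⟨1 0; 1 1⟩
2) trace h;k:
  e0=⟨1,0⟩ h~>⟨1,0⟩ k~>⟨1,0⟩
  e1=⟨0,1⟩ h~>⟨1,1⟩ k~>⟨0,0⟩
  result₂ = ⟨1 0; 0 0⟩
Equal? NO — does not commute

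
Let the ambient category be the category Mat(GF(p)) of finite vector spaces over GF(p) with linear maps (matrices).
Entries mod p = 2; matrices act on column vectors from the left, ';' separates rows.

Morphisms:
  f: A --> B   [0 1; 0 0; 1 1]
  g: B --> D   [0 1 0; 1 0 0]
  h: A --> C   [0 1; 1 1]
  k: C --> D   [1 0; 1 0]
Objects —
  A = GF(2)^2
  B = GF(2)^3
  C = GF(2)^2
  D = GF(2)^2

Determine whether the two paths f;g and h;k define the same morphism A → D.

Answer: DOES NOT COMMUTE

Trace:
1) trace f;g:
  e0=⟨1,0⟩ f-->⟨0,0,1⟩ g-->⟨0,0⟩
  e1=⟨0,1⟩ f-->⟨1,0,1⟩ g-->⟨0,1⟩
  result₁ = [0 0; 0 1]
2) trace h;k:
  e0=⟨1,0⟩ h-->⟨0,1⟩ k-->⟨0,0⟩
  e1=⟨0,1⟩ h-->⟨1,1⟩ k-->⟨1,1⟩
  result₂ = [0 1; 0 1]
Equal? NO — does not commute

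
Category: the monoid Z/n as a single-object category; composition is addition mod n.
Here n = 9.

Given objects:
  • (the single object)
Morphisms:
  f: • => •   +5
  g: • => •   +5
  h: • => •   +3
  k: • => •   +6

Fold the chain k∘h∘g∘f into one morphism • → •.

Answer: +1

Trace:
  0 +5≡5 +5≡1 +3≡4 +6≡1  (mod 9)
composite: +1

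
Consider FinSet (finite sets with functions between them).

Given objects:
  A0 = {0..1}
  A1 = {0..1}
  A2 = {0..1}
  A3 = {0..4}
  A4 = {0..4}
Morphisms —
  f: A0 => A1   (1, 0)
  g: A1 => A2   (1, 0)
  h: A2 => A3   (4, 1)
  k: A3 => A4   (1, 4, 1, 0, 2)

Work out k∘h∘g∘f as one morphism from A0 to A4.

Answer: (2, 4)

Work:
  0 f=>1 g=>0 h=>4 k=>2
  1 f=>0 g=>1 h=>1 k=>4
result: (2, 4)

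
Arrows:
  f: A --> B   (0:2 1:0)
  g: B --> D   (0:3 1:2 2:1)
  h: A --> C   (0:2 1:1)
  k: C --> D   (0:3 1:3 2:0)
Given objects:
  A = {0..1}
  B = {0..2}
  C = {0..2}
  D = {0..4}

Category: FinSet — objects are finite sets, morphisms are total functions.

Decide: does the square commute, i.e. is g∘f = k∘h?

Answer: DOES NOT COMMUTE

Work:
1) trace f;g:
  0 f-->2 g-->1
  1 f-->0 g-->3
  composite₁ = (0:1 1:3)
2) trace h;k:
  0 h-->2 k-->0
  1 h-->1 k-->3
  composite₂ = (0:0 1:3)
Equal? differ; not commutative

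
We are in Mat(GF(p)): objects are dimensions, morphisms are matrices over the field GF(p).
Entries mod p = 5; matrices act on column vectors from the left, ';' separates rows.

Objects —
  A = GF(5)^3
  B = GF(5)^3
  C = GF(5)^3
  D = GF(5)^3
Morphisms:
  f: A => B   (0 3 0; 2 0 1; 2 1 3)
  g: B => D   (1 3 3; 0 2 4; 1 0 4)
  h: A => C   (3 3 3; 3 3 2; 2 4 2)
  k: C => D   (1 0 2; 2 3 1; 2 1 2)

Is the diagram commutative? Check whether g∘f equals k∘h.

1) trace f;g:
  e0=[1,0,0] f=>[0,2,2] g=>[2,2,3]
  e1=[0,1,0] f=>[3,0,1] g=>[1,4,2]
  e2=[0,0,1] f=>[0,1,3] g=>[2,4,2]
  result₁ = (2 1 2; 2 4 4; 3 2 2)
2) trace h;k:
  e0=[1,0,0] h=>[3,3,2] k=>[2,2,3]
  e1=[0,1,0] h=>[3,3,4] k=>[1,4,2]
  e2=[0,0,1] h=>[3,2,2] k=>[2,4,2]
  result₂ = (2 1 2; 2 4 4; 3 2 2)
Equal? same morphism ✓

Answer: COMMUTES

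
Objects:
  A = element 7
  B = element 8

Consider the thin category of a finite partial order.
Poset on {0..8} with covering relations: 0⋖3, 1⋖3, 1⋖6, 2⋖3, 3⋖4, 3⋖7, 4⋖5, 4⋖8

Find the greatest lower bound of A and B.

Common predecessors of 7,8: {0,1,2,3}
  0 ⊑ 3
  1 ⊑ 3
  2 ⊑ 3
  3 ⊑ 3
glb = 3

Answer: A∧B = 3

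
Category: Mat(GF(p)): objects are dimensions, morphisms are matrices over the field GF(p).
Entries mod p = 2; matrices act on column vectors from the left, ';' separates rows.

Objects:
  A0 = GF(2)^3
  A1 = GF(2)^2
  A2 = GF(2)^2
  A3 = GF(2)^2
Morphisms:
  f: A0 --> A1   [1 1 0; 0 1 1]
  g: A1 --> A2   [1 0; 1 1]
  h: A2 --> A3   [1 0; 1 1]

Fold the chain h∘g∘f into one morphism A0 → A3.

Answer: [1 1 0; 0 1 1]

Work:
  e0=[1,0,0] f-->[1,0] g-->[1,1] h-->[1,0]
  e1=[0,1,0] f-->[1,1] g-->[1,0] h-->[1,1]
  e2=[0,0,1] f-->[0,1] g-->[0,1] h-->[0,1]
result: [1 1 0; 0 1 1]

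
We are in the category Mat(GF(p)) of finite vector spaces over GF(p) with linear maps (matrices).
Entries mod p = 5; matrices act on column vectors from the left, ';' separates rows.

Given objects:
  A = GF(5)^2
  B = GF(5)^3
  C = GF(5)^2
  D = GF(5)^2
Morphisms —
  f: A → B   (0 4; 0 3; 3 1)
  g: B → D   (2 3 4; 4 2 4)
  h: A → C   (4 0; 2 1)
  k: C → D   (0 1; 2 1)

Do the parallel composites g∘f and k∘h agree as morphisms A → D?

Path 1 = f;g:
  e0=[1,0] f→[0,0,3] g→[2,2]
  e1=[0,1] f→[4,3,1] g→[1,1]
  ⟦path⟧₁ = (2 1; 2 1)
Path 2 = h;k:
  e0=[1,0] h→[4,2] k→[2,0]
  e1=[0,1] h→[0,1] k→[1,1]
  ⟦path⟧₂ = (2 1; 0 1)
Equal? differ; not commutative

Answer: DOES NOT COMMUTE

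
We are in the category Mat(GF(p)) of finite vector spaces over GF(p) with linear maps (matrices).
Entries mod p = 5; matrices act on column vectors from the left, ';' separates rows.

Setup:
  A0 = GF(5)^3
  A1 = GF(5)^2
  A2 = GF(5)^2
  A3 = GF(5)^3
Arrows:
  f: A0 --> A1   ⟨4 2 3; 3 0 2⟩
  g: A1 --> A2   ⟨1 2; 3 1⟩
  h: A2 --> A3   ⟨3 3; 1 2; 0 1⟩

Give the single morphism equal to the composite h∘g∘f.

Answer: ⟨0 4 4; 0 4 4; 0 1 1⟩

Derivation:
  e0=⟨1,0,0⟩ f-->⟨4,3⟩ g-->⟨0,0⟩ h-->⟨0,0,0⟩
  e1=⟨0,1,0⟩ f-->⟨2,0⟩ g-->⟨2,1⟩ h-->⟨4,4,1⟩
  e2=⟨0,0,1⟩ f-->⟨3,2⟩ g-->⟨2,1⟩ h-->⟨4,4,1⟩
composite: ⟨0 4 4; 0 4 4; 0 1 1⟩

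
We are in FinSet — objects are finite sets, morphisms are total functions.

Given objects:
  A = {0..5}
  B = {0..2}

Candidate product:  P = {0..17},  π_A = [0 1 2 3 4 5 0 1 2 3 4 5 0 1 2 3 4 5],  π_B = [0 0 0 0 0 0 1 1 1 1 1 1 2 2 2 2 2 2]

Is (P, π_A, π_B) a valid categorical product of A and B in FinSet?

Answer: VALID PRODUCT

Derivation:
|A|·|B| = 6·3 = 18;  |P| = 18
Check the pairing map k ↦ (π_A(k), π_B(k)):
  0 ↦ (0,0)
  1 ↦ (1,0)
  2 ↦ (2,0)
  3 ↦ (3,0)
  4 ↦ (4,0)
  5 ↦ (5,0)
  6 ↦ (0,1)
  7 ↦ (1,1)
  8 ↦ (2,1)
  9 ↦ (3,1)
  10 ↦ (4,1)
  11 ↦ (5,1)
  12 ↦ (0,2)
  13 ↦ (1,2)
  14 ↦ (2,2)
  15 ↦ (3,2)
  16 ↦ (4,2)
  17 ↦ (5,2)
distinct pairs in image: 18 / 18 needed
  → bijection onto A×B; projections well-typed.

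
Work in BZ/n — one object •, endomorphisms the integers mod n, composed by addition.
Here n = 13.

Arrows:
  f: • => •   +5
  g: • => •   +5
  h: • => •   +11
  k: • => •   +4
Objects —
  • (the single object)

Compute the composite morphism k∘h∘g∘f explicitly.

Answer: +12

Derivation:
  0 +5≡5 +5≡10 +11≡8 +4≡12  (mod 13)
composite: +12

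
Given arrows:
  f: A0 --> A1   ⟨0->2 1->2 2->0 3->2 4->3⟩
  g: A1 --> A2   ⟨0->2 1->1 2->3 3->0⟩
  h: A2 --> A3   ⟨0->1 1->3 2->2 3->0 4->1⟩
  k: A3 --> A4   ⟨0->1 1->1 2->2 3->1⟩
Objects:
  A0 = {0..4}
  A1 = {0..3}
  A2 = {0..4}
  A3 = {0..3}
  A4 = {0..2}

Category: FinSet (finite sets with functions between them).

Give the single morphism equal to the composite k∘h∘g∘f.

Answer: ⟨0->1 1->1 2->2 3->1 4->1⟩

Trace:
  0 f-->2 g-->3 h-->0 k-->1
  1 f-->2 g-->3 h-->0 k-->1
  2 f-->0 g-->2 h-->2 k-->2
  3 f-->2 g-->3 h-->0 k-->1
  4 f-->3 g-->0 h-->1 k-->1
⟦path⟧: ⟨0->1 1->1 2->2 3->1 4->1⟩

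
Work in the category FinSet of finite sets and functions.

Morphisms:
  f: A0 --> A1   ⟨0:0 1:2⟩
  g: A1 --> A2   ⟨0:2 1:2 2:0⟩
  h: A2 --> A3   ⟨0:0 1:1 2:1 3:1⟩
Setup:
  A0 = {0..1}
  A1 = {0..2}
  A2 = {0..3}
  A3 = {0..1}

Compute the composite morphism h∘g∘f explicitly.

  0 f-->0 g-->2 h-->1
  1 f-->2 g-->0 h-->0
⟦path⟧: ⟨0:1 1:0⟩

Answer: ⟨0:1 1:0⟩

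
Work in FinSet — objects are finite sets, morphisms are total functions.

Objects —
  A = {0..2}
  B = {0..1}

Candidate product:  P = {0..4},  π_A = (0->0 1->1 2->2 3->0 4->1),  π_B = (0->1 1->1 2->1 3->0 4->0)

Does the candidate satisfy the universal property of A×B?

Answer: NOT A VALID PRODUCT — |P|=5 ≠ |A|·|B|=6

Work:
|A|·|B| = 3·2 = 6;  |P| = 5
  → cardinalities differ; no bijection possible.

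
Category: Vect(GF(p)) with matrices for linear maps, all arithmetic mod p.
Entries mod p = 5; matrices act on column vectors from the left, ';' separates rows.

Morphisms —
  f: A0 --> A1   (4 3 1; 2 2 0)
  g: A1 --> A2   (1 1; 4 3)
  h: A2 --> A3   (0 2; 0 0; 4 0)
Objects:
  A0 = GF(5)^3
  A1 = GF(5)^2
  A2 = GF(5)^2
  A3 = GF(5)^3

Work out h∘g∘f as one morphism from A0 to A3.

Answer: (4 1 3; 0 0 0; 4 0 4)

Derivation:
  e0=⟨1,0,0⟩ f-->⟨4,2⟩ g-->⟨1,2⟩ h-->⟨4,0,4⟩
  e1=⟨0,1,0⟩ f-->⟨3,2⟩ g-->⟨0,3⟩ h-->⟨1,0,0⟩
  e2=⟨0,0,1⟩ f-->⟨1,0⟩ g-->⟨1,4⟩ h-->⟨3,0,4⟩
⟦path⟧: (4 1 3; 0 0 0; 4 0 4)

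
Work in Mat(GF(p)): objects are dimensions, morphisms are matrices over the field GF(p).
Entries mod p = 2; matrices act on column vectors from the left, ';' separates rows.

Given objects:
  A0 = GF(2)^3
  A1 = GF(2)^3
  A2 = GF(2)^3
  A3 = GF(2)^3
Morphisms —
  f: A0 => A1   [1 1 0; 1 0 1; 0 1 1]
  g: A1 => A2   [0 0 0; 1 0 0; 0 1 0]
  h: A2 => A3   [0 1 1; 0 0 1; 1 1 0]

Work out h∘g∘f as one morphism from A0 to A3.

Answer: [0 1 1; 1 0 1; 1 1 0]

Derivation:
  e0=[1,0,0] f=>[1,1,0] g=>[0,1,1] h=>[0,1,1]
  e1=[0,1,0] f=>[1,0,1] g=>[0,1,0] h=>[1,0,1]
  e2=[0,0,1] f=>[0,1,1] g=>[0,0,1] h=>[1,1,0]
composite: [0 1 1; 1 0 1; 1 1 0]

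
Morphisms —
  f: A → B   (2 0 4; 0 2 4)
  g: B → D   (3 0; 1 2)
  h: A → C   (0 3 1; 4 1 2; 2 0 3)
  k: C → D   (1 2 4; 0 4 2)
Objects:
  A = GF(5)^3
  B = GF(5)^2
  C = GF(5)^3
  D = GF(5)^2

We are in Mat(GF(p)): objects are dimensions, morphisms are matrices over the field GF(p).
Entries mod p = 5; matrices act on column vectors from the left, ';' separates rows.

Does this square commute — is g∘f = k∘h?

1) trace f;g:
  e0=(1,0,0) f→(2,0) g→(1,2)
  e1=(0,1,0) f→(0,2) g→(0,4)
  e2=(0,0,1) f→(4,4) g→(2,2)
  composite₁ = (1 0 2; 2 4 2)
2) trace h;k:
  e0=(1,0,0) h→(0,4,2) k→(1,0)
  e1=(0,1,0) h→(3,1,0) k→(0,4)
  e2=(0,0,1) h→(1,2,3) k→(2,4)
  composite₂ = (1 0 2; 0 4 4)
Equal? differ; not commutative

Answer: DOES NOT COMMUTE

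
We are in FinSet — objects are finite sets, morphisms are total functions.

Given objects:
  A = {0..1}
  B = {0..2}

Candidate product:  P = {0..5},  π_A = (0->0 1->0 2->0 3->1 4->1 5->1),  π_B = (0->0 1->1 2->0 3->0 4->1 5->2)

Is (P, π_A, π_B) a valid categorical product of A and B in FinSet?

|A|·|B| = 2·3 = 6;  |P| = 6
Check the pairing map k ↦ (π_A(k), π_B(k)):
  0 -> (0,0)
  1 -> (0,1)
  2 -> (0,0)  ✗ repeats pair of k=0
  3 -> (1,0)
  4 -> (1,1)
  5 -> (1,2)
distinct pairs in image: 5 / 6 needed
  → (0,0) hit at k=0 and k=2

Answer: NOT A VALID PRODUCT — duplicate pair at indices 0,2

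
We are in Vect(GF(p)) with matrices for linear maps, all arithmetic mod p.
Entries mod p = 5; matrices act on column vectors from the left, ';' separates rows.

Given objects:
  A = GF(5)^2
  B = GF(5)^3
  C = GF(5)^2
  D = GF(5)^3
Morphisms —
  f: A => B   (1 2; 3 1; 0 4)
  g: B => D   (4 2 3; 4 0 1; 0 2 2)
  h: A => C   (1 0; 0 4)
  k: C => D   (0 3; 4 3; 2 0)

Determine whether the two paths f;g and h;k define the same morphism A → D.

Answer: DOES NOT COMMUTE

Work:
Path 1 = f;g:
  e0=[1,0] f=>[1,3,0] g=>[0,4,1]
  e1=[0,1] f=>[2,1,4] g=>[2,2,0]
  result₁ = (0 2; 4 2; 1 0)
Path 2 = h;k:
  e0=[1,0] h=>[1,0] k=>[0,4,2]
  e1=[0,1] h=>[0,4] k=>[2,2,0]
  result₂ = (0 2; 4 2; 2 0)
Equal? differ; not commutative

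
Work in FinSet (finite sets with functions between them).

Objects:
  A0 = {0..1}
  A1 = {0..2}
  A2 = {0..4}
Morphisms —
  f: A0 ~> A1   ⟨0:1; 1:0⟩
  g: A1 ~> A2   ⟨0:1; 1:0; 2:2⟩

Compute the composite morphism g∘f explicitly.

Answer: ⟨0:0; 1:1⟩

Trace:
  0 f~>1 g~>0
  1 f~>0 g~>1
⟦path⟧: ⟨0:0; 1:1⟩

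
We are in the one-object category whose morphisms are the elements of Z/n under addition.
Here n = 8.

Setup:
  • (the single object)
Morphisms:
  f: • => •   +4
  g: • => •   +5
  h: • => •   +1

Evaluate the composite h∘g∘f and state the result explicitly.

  0 +4≡4 +5≡1 +1≡2  (mod 8)
composite: +2

Answer: +2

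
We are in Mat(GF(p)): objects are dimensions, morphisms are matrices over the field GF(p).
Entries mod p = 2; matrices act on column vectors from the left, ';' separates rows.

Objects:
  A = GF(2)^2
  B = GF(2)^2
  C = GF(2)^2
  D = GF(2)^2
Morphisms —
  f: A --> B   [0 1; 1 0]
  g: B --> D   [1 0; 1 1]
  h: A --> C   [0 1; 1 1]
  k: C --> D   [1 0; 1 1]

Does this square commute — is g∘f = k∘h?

Answer: DOES NOT COMMUTE

Trace:
Path 1 = f;g:
  e0=[1,0] f-->[0,1] g-->[0,1]
  e1=[0,1] f-->[1,0] g-->[1,1]
  ⟦path⟧₁ = [0 1; 1 1]
Path 2 = h;k:
  e0=[1,0] h-->[0,1] k-->[0,1]
  e1=[0,1] h-->[1,1] k-->[1,0]
  ⟦path⟧₂ = [0 1; 1 0]
Equal? differ; not commutative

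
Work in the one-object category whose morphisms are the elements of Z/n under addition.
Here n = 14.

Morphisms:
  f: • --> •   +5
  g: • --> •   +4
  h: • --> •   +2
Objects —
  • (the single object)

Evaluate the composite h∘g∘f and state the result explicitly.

  0 +5≡5 +4≡9 +2≡11  (mod 14)
⟦path⟧: +11

Answer: +11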